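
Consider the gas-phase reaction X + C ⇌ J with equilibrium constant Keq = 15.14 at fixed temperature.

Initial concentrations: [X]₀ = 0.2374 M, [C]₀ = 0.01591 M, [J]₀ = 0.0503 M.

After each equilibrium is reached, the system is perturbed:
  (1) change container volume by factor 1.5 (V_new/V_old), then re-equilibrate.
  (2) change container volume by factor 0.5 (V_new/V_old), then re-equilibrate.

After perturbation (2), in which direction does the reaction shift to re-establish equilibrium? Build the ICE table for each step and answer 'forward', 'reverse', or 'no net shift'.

Direction: forward

Q₀ = 13.32 vs Keq = 15.14 ⇒ Q<K, forward
Step 1:
                  X         C         J
  init       0.2374   0.01591    0.0503
  Δ        -0.00143  -0.00143   0.00143
  eq          0.236   0.01448   0.05173
  solve Keq expr → x = 0.00143; check Q = 15.14
Then change container volume by factor 1.5 (V_new/V_old).
Step 2:
                  X         C         J
  init       0.1573  0.009653   0.03449
  Δ        0.003214  0.003214 -0.003214
  eq         0.1605   0.01287   0.03127
  solve Keq expr → x = -0.003214; check Q = 15.14
Then change container volume by factor 0.5 (V_new/V_old).
Step 3:
                  X         C         J
  init       0.3211   0.02573   0.06255
  Δ        -0.01026  -0.01026   0.01026
  eq         0.3108   0.01547   0.07281
  solve Keq expr → x = 0.01026; check Q = 15.14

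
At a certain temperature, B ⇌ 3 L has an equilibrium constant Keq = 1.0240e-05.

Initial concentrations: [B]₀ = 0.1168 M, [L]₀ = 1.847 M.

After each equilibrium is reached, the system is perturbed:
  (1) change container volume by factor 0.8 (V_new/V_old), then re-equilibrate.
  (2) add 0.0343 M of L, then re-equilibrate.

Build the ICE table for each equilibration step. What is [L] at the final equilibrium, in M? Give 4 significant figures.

Q₀ = 53.95 vs Keq = 1.0240e-05 ⇒ Q>K, reverse
Step 1:
                    B           L
  init         0.1168       1.847
  Δ            0.6092      -1.827
  eq            0.726     0.01952
  solve Keq expr → x = -0.6092; check Q = 1.0240e-05
Then change container volume by factor 0.8 (V_new/V_old).
Step 2:
                    B           L
  init         0.9075      0.0244
  Δ          0.001121   -0.003363
  eq           0.9086     0.02103
  solve Keq expr → x = -0.001121; check Q = 1.0240e-05
Then add 0.0343 M of L.
Step 3:
                    B           L
  init         0.9086     0.05533
  Δ            0.0114    -0.03421
  eq             0.92     0.02112
  solve Keq expr → x = -0.0114; check Q = 1.0240e-05

[L]_eq = 0.02112 M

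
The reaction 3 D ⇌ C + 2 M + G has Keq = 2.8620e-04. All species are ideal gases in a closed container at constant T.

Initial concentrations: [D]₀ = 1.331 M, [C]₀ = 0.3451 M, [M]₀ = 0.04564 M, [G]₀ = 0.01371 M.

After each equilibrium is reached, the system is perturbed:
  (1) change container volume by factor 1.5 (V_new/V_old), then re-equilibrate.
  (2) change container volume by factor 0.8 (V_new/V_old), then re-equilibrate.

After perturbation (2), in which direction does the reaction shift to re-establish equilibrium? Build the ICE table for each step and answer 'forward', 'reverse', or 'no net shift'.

Direction: reverse

Q₀ = 4.1796e-06 vs Keq = 2.8620e-04 ⇒ Q<K, forward
Step 1:
                    D           C           M           G
  I             1.331      0.3451     0.04564     0.01371
  C           -0.1431      0.0477     0.09539      0.0477
  E             1.188      0.3928       0.141     0.06141
  solve Keq expr → x = 0.0477; check Q = 2.8620e-04
Then change container volume by factor 1.5 (V_new/V_old).
Step 2:
                    D           C           M           G
  I            0.7919      0.2619     0.09402     0.04094
  C          -0.01547    0.005156     0.01031    0.005156
  E            0.7765       0.267      0.1043     0.04609
  solve Keq expr → x = 0.005156; check Q = 2.8620e-04
Then change container volume by factor 0.8 (V_new/V_old).
Step 3:
                    D           C           M           G
  I            0.9706      0.3338      0.1304     0.05762
  C           0.01085   -0.003616   -0.007232   -0.003616
  E            0.9814      0.3302      0.1232       0.054
  solve Keq expr → x = -0.003616; check Q = 2.8620e-04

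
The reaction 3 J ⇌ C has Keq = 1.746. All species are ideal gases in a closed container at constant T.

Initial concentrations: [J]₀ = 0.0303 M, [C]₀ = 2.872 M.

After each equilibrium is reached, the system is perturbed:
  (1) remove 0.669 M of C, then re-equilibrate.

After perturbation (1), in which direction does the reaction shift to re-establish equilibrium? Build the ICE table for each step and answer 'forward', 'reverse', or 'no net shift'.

Direction: forward

Q₀ = 1.0324e+05 vs Keq = 1.746 ⇒ Q>K, reverse
Step 1:
                    J           C
  init         0.0303       2.872
  Δ             1.098     -0.3659
  eq            1.128       2.506
  solve Keq expr → x = -0.3659; check Q = 1.746
Then remove 0.669 M of C.
Step 2:
                    J           C
  init          1.128       1.837
  Δ           -0.1045     0.03485
  eq            1.023       1.872
  solve Keq expr → x = 0.03485; check Q = 1.746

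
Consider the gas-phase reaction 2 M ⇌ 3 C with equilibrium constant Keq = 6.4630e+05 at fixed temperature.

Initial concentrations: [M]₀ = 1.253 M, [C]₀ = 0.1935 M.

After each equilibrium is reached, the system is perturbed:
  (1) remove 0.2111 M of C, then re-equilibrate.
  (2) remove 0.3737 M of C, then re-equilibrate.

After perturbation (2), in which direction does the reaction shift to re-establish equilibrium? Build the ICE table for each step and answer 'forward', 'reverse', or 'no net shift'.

Direction: forward

Q₀ = 0.004615 vs Keq = 6.4630e+05 ⇒ Q<K, forward
Step 1:
                  M         C
  I           1.253    0.1935
  C          -1.249     1.874
  E        0.003698     2.067
  solve Keq expr → x = 0.6247; check Q = 6.4630e+05
Then remove 0.2111 M of C.
Step 2:
                  M         C
  I        0.003698     1.856
  C       -5.4954e-04 8.2430e-04
  E        0.003148     1.857
  solve Keq expr → x = 2.7477e-04; check Q = 6.4630e+05
Then remove 0.3737 M of C.
Step 3:
                  M         C
  I        0.003148     1.483
  C       -8.9762e-04  0.001346
  E        0.002251     1.485
  solve Keq expr → x = 4.4881e-04; check Q = 6.4630e+05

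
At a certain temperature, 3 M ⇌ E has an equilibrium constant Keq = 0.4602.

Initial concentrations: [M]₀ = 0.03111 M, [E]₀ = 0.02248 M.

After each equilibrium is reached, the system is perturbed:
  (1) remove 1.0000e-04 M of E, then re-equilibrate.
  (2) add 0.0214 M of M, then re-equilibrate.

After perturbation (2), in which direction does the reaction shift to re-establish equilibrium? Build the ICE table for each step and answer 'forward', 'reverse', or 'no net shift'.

Direction: forward

Q₀ = 746.6 vs Keq = 0.4602 ⇒ Q>K, reverse
Step 1:
                  M         E
  I         0.03111   0.02248
  C         0.06617  -0.02206
  E         0.09728 4.2365e-04
  solve Keq expr → x = -0.02206; check Q = 0.4602
Then remove 1.0000e-04 M of E.
Step 2:
                  M         E
  I         0.09728 3.2365e-04
  C       -2.8872e-04 9.6239e-05
  E         0.09699 4.1989e-04
  solve Keq expr → x = 9.6239e-05; check Q = 0.4602
Then add 0.0214 M of M.
Step 3:
                  M         E
  I          0.1184 4.1989e-04
  C       -9.7515e-04 3.2505e-04
  E          0.1174 7.4494e-04
  solve Keq expr → x = 3.2505e-04; check Q = 0.4602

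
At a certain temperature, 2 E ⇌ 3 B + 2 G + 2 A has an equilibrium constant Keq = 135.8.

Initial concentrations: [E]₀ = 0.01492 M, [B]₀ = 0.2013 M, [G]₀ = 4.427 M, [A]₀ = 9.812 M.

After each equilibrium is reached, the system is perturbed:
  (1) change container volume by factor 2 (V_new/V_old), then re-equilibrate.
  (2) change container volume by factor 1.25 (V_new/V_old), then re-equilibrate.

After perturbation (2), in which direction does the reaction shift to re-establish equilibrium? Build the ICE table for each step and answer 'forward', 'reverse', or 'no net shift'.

Direction: forward

Q₀ = 6.9140e+04 vs Keq = 135.8 ⇒ Q>K, reverse
Step 1:
                    E           B           G           A
  Initial     0.01492      0.2013       4.427       9.812
  Change      0.07683     -0.1152    -0.07683    -0.07683
  Equil       0.09175     0.08606        4.35       9.735
  solve Keq expr → x = -0.03841; check Q = 135.8
Then change container volume by factor 2 (V_new/V_old).
Step 2:
                    E           B           G           A
  Initial     0.04587     0.04303       2.175       4.868
  Change     -0.02485     0.03728     0.02485     0.02485
  Equil       0.02102     0.08031         2.2       4.892
  solve Keq expr → x = 0.01243; check Q = 135.8
Then change container volume by factor 1.25 (V_new/V_old).
Step 3:
                    E           B           G           A
  Initial     0.01682     0.06425        1.76       3.914
  Change    -0.005299    0.007949    0.005299    0.005299
  Equil       0.01152      0.0722       1.765       3.919
  solve Keq expr → x = 0.00265; check Q = 135.8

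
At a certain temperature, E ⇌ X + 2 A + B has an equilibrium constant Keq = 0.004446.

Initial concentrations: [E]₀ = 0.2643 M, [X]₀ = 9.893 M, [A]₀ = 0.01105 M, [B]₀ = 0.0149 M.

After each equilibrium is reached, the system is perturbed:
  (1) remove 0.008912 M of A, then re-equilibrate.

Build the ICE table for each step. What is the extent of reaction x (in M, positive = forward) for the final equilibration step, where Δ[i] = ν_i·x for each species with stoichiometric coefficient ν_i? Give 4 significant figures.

x = 0.003172 M

Q₀ = 6.8099e-05 vs Keq = 0.004446 ⇒ Q<K, forward
Step 1:
                    E           X           A           B
  I            0.2643       9.893     0.01105      0.0149
  C          -0.02172     0.02172     0.04345     0.02172
  E            0.2426       9.915      0.0545     0.03662
  solve Keq expr → x = 0.02172; check Q = 0.004446
Then remove 0.008912 M of A.
Step 2:
                    E           X           A           B
  I            0.2426       9.915     0.04559     0.03662
  C         -0.003172    0.003172    0.006344    0.003172
  E            0.2394       9.918     0.05193      0.0398
  solve Keq expr → x = 0.003172; check Q = 0.004446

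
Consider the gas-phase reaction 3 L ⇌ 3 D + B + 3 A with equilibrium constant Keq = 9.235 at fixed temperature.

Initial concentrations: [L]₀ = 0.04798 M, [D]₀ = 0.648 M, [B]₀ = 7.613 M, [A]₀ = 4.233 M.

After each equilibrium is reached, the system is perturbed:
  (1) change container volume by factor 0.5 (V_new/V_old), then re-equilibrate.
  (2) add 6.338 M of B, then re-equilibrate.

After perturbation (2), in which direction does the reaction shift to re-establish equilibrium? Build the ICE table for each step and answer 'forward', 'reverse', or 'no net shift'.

Q₀ = 1.4225e+06 vs Keq = 9.235 ⇒ Q>K, reverse
Step 1:
                    L           D           B           A
  init        0.04798       0.648       7.613       4.233
  Δ            0.4927     -0.4927     -0.1642     -0.4927
  eq           0.5407      0.1553       7.449        3.74
  solve Keq expr → x = -0.1642; check Q = 9.235
Then change container volume by factor 0.5 (V_new/V_old).
Step 2:
                    L           D           B           A
  init          1.081      0.3106        14.9       7.481
  Δ            0.1651     -0.1651    -0.05504     -0.1651
  eq            1.246      0.1455       14.84       7.315
  solve Keq expr → x = -0.05504; check Q = 9.235
Then add 6.338 M of B.
Step 3:
                    L           D           B           A
  init          1.246      0.1455       21.18       7.315
  Δ           0.01449    -0.01449   -0.004829    -0.01449
  eq            1.261       0.131       21.18       7.301
  solve Keq expr → x = -0.004829; check Q = 9.235

Direction: reverse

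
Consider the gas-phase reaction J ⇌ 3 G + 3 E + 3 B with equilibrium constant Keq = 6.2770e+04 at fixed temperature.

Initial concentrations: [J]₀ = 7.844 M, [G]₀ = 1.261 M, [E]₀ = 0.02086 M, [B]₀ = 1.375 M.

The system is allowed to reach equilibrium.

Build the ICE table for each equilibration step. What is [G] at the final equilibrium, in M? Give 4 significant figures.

[G]_eq = 4.64 M

Q₀ = 6.0320e-06 vs Keq = 6.2770e+04 ⇒ Q<K, forward
Step 1:
                    J           G           E           B
  init          7.844       1.261     0.02086       1.375
  Δ            -1.126       3.379       3.379       3.379
  eq            6.718        4.64         3.4       4.754
  solve Keq expr → x = 1.126; check Q = 6.2770e+04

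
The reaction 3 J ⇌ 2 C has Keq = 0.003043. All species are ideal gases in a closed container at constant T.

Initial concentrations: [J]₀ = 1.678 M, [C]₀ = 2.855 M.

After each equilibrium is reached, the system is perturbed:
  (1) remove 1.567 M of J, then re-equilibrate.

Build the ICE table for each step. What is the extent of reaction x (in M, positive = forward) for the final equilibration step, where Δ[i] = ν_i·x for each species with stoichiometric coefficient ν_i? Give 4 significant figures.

Q₀ = 1.725 vs Keq = 0.003043 ⇒ Q>K, reverse
Step 1:
                   J          C
  Initial      1.678      2.855
  Change        3.35     -2.233
  Equil        5.028     0.6219
  solve Keq expr → x = -1.117; check Q = 0.003043
Then remove 1.567 M of J.
Step 2:
                   J          C
  Initial      3.461     0.6219
  Change      0.3237    -0.2158
  Equil        3.784     0.4061
  solve Keq expr → x = -0.1079; check Q = 0.003043

x = -0.1079 M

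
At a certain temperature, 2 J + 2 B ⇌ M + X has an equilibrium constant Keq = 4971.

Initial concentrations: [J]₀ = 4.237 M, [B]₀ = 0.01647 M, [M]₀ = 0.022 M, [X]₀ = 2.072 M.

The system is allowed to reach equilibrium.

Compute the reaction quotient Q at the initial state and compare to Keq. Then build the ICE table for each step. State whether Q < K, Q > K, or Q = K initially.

Q₀ = 9.361; Q < K (proceeds forward)

Q₀ = 9.361 vs Keq = 4971 ⇒ Q<K, forward
Step 1:
                    J           B           M           X
  init          4.237     0.01647       0.022       2.072
  Δ          -0.01563    -0.01563    0.007817    0.007817
  eq            4.221  8.3669e-04     0.02982        2.08
  solve Keq expr → x = 0.007817; check Q = 4971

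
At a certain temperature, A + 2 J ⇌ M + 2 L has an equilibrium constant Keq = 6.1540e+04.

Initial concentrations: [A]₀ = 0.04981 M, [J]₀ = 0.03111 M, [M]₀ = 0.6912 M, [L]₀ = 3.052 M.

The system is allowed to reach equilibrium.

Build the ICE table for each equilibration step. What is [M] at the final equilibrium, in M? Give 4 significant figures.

Q₀ = 1.3355e+05 vs Keq = 6.1540e+04 ⇒ Q>K, reverse
Step 1:
                    A           J           M           L
  I           0.04981     0.03111      0.6912       3.052
  C           0.00593     0.01186    -0.00593    -0.01186
  E           0.05574     0.04297      0.6853        3.04
  solve Keq expr → x = -0.00593; check Q = 6.1540e+04

[M]_eq = 0.6853 M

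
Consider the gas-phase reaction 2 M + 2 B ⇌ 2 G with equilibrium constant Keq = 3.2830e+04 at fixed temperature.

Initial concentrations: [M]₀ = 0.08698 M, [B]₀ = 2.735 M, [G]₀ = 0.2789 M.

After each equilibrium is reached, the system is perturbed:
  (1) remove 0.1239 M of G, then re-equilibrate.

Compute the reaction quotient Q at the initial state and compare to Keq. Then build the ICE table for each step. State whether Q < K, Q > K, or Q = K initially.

Q₀ = 1.374; Q < K (proceeds forward)

Q₀ = 1.374 vs Keq = 3.2830e+04 ⇒ Q<K, forward
Step 1:
                    M           B           G
  Initial     0.08698       2.735      0.2789
  Change     -0.08622    -0.08622     0.08622
  Equil    7.6077e-04       2.649      0.3651
  solve Keq expr → x = 0.04311; check Q = 3.2830e+04
Then remove 0.1239 M of G.
Step 2:
                    M           B           G
  Initial  7.6077e-04       2.649      0.2412
  Change  -2.5757e-04 -2.5757e-04  2.5757e-04
  Equil    5.0319e-04       2.649      0.2415
  solve Keq expr → x = 1.2879e-04; check Q = 3.2830e+04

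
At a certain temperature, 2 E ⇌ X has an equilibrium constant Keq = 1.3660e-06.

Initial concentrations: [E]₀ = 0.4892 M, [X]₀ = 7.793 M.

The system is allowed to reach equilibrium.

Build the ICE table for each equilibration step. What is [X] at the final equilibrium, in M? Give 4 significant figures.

Q₀ = 32.56 vs Keq = 1.3660e-06 ⇒ Q>K, reverse
Step 1:
                  E         X
  I          0.4892     7.793
  C           15.59    -7.793
  E           16.07 3.5296e-04
  solve Keq expr → x = -7.793; check Q = 1.3660e-06

[X]_eq = 3.5296e-04 M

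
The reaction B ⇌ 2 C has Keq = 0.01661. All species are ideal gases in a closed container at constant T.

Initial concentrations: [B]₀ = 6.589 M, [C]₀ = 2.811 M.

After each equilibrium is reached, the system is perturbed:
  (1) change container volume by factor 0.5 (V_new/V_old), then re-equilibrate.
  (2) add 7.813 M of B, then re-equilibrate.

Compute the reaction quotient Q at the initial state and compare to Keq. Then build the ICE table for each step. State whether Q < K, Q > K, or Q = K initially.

Q₀ = 1.199; Q > K (proceeds reverse)

Q₀ = 1.199 vs Keq = 0.01661 ⇒ Q>K, reverse
Step 1:
                   B          C
  Initial      6.589      2.811
  Change       1.225     -2.451
  Equil        7.814     0.3603
  solve Keq expr → x = -1.225; check Q = 0.01661
Then change container volume by factor 0.5 (V_new/V_old).
Step 2:
                   B          C
  Initial      15.63     0.7205
  Change      0.1047    -0.2093
  Equil        15.73     0.5112
  solve Keq expr → x = -0.1047; check Q = 0.01661
Then add 7.813 M of B.
Step 3:
                   B          C
  Initial      23.55     0.5112
  Change    -0.05671     0.1134
  Equil        23.49     0.6246
  solve Keq expr → x = 0.05671; check Q = 0.01661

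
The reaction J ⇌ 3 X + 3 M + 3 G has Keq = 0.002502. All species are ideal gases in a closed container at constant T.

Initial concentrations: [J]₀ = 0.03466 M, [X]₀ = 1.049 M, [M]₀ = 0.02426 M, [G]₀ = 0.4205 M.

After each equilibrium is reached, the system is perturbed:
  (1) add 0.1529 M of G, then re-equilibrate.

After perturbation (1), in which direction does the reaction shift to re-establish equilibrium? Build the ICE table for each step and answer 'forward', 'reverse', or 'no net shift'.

Direction: reverse

Q₀ = 3.5356e-05 vs Keq = 0.002502 ⇒ Q<K, forward
Step 1:
                   J          X          M          G
  Initial    0.03466      1.049    0.02426     0.4205
  Change    -0.01555    0.04665    0.04665    0.04665
  Equil      0.01911      1.096    0.07091     0.4672
  solve Keq expr → x = 0.01555; check Q = 0.002502
Then add 0.1529 M of G.
Step 2:
                   J          X          M          G
  Initial    0.01911      1.096    0.07091     0.6201
  Change    0.004053   -0.01216   -0.01216   -0.01216
  Equil      0.02316      1.083    0.05875     0.6079
  solve Keq expr → x = -0.004053; check Q = 0.002502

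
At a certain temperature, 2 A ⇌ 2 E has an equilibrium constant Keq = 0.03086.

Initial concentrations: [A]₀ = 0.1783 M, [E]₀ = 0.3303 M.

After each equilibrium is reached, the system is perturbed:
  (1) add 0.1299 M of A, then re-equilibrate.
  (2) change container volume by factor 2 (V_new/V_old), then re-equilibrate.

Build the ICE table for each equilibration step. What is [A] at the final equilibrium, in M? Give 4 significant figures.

Q₀ = 3.432 vs Keq = 0.03086 ⇒ Q>K, reverse
Step 1:
                  A         E
  init       0.1783    0.3303
  Δ          0.2543   -0.2543
  eq         0.4326     0.076
  solve Keq expr → x = -0.1272; check Q = 0.03086
Then add 0.1299 M of A.
Step 2:
                  A         E
  init       0.5625     0.076
  Δ        -0.01941   0.01941
  eq         0.5431   0.09541
  solve Keq expr → x = 0.009705; check Q = 0.03086
Then change container volume by factor 2 (V_new/V_old).
Step 3:
                  A         E
  init       0.2715    0.0477
  Δ               0         0
  eq         0.2715    0.0477
  solve Keq expr → x = 0; check Q = 0.03086

[A]_eq = 0.2715 M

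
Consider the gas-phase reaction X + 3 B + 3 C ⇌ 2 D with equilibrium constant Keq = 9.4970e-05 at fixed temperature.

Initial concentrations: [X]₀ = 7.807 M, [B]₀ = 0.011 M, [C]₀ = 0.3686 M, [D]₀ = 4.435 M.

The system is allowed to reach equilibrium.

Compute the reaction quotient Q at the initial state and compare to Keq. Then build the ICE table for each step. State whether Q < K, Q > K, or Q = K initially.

Q₀ = 3.7797e+07 vs Keq = 9.4970e-05 ⇒ Q>K, reverse
Step 1:
                    X           B           C           D
  Initial       7.807       0.011      0.3686       4.435
  Change        1.273        3.82        3.82      -2.547
  Equil          9.08       3.831       4.189       1.888
  solve Keq expr → x = -1.273; check Q = 9.4970e-05

Q₀ = 3.7797e+07; Q > K (proceeds reverse)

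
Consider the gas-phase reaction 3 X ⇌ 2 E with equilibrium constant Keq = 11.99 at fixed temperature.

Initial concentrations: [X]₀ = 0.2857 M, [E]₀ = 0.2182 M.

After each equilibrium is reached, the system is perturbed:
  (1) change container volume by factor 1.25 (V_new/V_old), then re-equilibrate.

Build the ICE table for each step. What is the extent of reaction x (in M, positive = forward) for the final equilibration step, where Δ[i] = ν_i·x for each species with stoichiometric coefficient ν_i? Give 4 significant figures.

Q₀ = 2.042 vs Keq = 11.99 ⇒ Q<K, forward
Step 1:
                   X          E
  I           0.2857     0.2182
  C         -0.09733    0.06489
  E           0.1884     0.2831
  solve Keq expr → x = 0.03244; check Q = 11.99
Then change container volume by factor 1.25 (V_new/V_old).
Step 2:
                   X          E
  I           0.1507     0.2265
  C         0.008816  -0.005877
  E           0.1595     0.2206
  solve Keq expr → x = -0.002939; check Q = 11.99

x = -0.002939 M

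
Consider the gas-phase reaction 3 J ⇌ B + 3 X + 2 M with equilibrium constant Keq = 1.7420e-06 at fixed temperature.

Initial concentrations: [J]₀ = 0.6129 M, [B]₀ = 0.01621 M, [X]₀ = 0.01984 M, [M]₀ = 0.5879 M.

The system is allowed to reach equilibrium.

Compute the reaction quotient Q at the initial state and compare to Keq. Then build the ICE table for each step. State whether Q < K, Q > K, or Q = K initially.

Q₀ = 1.9004e-07 vs Keq = 1.7420e-06 ⇒ Q<K, forward
Step 1:
                  J         B         X         M
  Initial    0.6129   0.01621   0.01984    0.5879
  Change   -0.01639  0.005465   0.01639   0.01093
  Equil      0.5965   0.02167   0.03623    0.5988
  solve Keq expr → x = 0.005465; check Q = 1.7420e-06

Q₀ = 1.9004e-07; Q < K (proceeds forward)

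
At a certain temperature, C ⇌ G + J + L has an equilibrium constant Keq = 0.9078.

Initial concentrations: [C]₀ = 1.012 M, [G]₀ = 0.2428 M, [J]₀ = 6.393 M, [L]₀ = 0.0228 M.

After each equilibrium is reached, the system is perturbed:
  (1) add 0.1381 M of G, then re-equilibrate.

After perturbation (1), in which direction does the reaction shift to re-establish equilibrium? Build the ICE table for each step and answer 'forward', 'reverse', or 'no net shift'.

Q₀ = 0.03497 vs Keq = 0.9078 ⇒ Q<K, forward
Step 1:
                  C         G         J         L
  init        1.012    0.2428     6.393    0.0228
  Δ         -0.2157    0.2157    0.2157    0.2157
  eq         0.7963    0.4585     6.609    0.2385
  solve Keq expr → x = 0.2157; check Q = 0.9078
Then add 0.1381 M of G.
Step 2:
                  C         G         J         L
  init       0.7963    0.5966     6.609    0.2385
  Δ         0.03448  -0.03448  -0.03448  -0.03448
  eq         0.8307    0.5622     6.574    0.2041
  solve Keq expr → x = -0.03448; check Q = 0.9078

Direction: reverse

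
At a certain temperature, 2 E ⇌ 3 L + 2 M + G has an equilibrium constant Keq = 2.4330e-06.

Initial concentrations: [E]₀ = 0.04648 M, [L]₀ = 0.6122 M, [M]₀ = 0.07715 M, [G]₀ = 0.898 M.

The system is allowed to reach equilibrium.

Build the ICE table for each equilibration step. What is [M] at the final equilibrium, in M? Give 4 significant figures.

[M]_eq = 5.9011e-04 M

Q₀ = 0.5677 vs Keq = 2.4330e-06 ⇒ Q>K, reverse
Step 1:
                    E           L           M           G
  Initial     0.04648      0.6122     0.07715       0.898
  Change      0.07656     -0.1148    -0.07656    -0.03828
  Equil         0.123      0.4974  5.9011e-04      0.8597
  solve Keq expr → x = -0.03828; check Q = 2.4330e-06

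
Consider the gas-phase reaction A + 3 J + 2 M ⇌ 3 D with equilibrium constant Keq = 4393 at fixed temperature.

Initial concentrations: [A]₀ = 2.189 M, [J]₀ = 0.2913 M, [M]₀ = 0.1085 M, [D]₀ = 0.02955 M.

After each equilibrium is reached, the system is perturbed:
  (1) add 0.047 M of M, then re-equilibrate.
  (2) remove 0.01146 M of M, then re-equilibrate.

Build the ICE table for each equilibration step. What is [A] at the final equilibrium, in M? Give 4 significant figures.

[A]_eq = 2.13 M

Q₀ = 0.04051 vs Keq = 4393 ⇒ Q<K, forward
Step 1:
                    A           J           M           D
  init          2.189      0.2913      0.1085     0.02955
  Δ          -0.04775     -0.1432     -0.0955      0.1432
  eq            2.141      0.1481       0.013      0.1728
  solve Keq expr → x = 0.04775; check Q = 4393
Then add 0.047 M of M.
Step 2:
                    A           J           M           D
  init          2.141      0.1481        0.06      0.1728
  Δ          -0.01455    -0.04366    -0.02911     0.04366
  eq            2.127      0.1044     0.03089      0.2165
  solve Keq expr → x = 0.01455; check Q = 4393
Then remove 0.01146 M of M.
Step 3:
                    A           J           M           D
  init          2.127      0.1044     0.01943      0.2165
  Δ          0.003043    0.009129    0.006086   -0.009129
  eq             2.13      0.1135     0.02552      0.2073
  solve Keq expr → x = -0.003043; check Q = 4393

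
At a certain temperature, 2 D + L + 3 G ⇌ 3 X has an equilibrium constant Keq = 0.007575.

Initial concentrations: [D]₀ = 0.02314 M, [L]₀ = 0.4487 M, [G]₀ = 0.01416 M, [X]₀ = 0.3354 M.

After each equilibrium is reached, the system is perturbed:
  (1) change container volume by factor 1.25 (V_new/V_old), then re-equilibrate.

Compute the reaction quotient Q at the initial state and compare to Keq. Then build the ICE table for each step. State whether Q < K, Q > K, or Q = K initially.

Q₀ = 5.5312e+07 vs Keq = 0.007575 ⇒ Q>K, reverse
Step 1:
                    D           L           G           X
  I           0.02314      0.4487     0.01416      0.3354
  C            0.2102      0.1051      0.3153     -0.3153
  E            0.2333      0.5538      0.3294     0.02014
  solve Keq expr → x = -0.1051; check Q = 0.007575
Then change container volume by factor 1.25 (V_new/V_old).
Step 2:
                    D           L           G           X
  I            0.1867       0.443      0.2635     0.01611
  C          0.001983  9.9144e-04    0.002974   -0.002974
  E            0.1886       0.444      0.2665     0.01313
  solve Keq expr → x = -9.9144e-04; check Q = 0.007575

Q₀ = 5.5312e+07; Q > K (proceeds reverse)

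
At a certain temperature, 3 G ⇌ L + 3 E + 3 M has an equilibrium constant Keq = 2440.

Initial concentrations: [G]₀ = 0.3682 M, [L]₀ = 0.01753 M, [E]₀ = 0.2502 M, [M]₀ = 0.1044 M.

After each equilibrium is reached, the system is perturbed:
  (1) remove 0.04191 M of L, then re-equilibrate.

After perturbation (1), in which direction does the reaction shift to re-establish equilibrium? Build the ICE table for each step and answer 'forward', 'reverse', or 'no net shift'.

Direction: forward

Q₀ = 6.2588e-06 vs Keq = 2440 ⇒ Q<K, forward
Step 1:
                   G          L          E          M
  I           0.3682    0.01753     0.2502     0.1044
  C          -0.3575     0.1192     0.3575     0.3575
  E          0.01074     0.1367     0.6077     0.4619
  solve Keq expr → x = 0.1192; check Q = 2440
Then remove 0.04191 M of L.
Step 2:
                   G          L          E          M
  I          0.01074    0.09477     0.6077     0.4619
  C        -0.001178 3.9268e-04   0.001178   0.001178
  E         0.009561    0.09517     0.6088      0.463
  solve Keq expr → x = 3.9268e-04; check Q = 2440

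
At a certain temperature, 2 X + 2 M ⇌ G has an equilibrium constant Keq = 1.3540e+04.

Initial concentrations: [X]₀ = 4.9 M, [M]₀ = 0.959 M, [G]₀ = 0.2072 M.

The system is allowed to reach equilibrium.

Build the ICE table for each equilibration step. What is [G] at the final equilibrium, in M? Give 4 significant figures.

Q₀ = 0.009383 vs Keq = 1.3540e+04 ⇒ Q<K, forward
Step 1:
                    X           M           G
  Initial         4.9       0.959      0.2072
  Change      -0.9572     -0.9572      0.4786
  Equil         3.943    0.001805      0.6858
  solve Keq expr → x = 0.4786; check Q = 1.3540e+04

[G]_eq = 0.6858 M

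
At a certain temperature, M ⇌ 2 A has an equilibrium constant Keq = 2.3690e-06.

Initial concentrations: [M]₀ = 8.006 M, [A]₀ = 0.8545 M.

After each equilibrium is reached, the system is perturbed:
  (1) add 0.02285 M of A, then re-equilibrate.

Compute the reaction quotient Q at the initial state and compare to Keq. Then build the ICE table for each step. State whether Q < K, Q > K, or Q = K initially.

Q₀ = 0.0912 vs Keq = 2.3690e-06 ⇒ Q>K, reverse
Step 1:
                    M           A
  Initial       8.006      0.8545
  Change        0.425       -0.85
  Equil         8.431    0.004469
  solve Keq expr → x = -0.425; check Q = 2.3690e-06
Then add 0.02285 M of A.
Step 2:
                    M           A
  Initial       8.431     0.02732
  Change      0.01142    -0.02285
  Equil         8.442    0.004472
  solve Keq expr → x = -0.01142; check Q = 2.3690e-06

Q₀ = 0.0912; Q > K (proceeds reverse)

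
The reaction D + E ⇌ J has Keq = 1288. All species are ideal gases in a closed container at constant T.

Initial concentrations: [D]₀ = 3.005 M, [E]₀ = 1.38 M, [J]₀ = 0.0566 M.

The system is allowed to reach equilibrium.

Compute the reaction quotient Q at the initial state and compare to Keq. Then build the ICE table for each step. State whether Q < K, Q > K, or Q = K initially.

Q₀ = 0.01365; Q < K (proceeds forward)

Q₀ = 0.01365 vs Keq = 1288 ⇒ Q<K, forward
Step 1:
                   D          E          J
  init         3.005       1.38     0.0566
  Δ           -1.379     -1.379      1.379
  eq           1.626 6.8577e-04      1.436
  solve Keq expr → x = 1.379; check Q = 1288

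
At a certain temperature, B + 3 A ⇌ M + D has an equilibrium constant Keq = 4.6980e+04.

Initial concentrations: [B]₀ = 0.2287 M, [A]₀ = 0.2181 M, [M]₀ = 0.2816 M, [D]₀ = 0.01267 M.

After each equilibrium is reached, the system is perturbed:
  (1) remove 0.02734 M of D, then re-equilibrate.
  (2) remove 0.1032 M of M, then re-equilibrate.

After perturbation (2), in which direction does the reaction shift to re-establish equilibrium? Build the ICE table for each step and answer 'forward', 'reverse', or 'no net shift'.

Q₀ = 1.504 vs Keq = 4.6980e+04 ⇒ Q<K, forward
Step 1:
                    B           A           M           D
  Initial      0.2287      0.2181      0.2816     0.01267
  Change     -0.06754     -0.2026     0.06754     0.06754
  Equil        0.1612     0.01547      0.3491     0.08021
  solve Keq expr → x = 0.06754; check Q = 4.6980e+04
Then remove 0.02734 M of D.
Step 2:
                    B           A           M           D
  Initial      0.1612     0.01547      0.3491     0.05287
  Change  -6.4184e-04   -0.001926  6.4184e-04  6.4184e-04
  Equil        0.1605     0.01354      0.3498     0.05352
  solve Keq expr → x = 6.4184e-04; check Q = 4.6980e+04
Then remove 0.1032 M of M.
Step 3:
                    B           A           M           D
  Initial      0.1605     0.01354      0.2466     0.05352
  Change  -4.7795e-04   -0.001434  4.7795e-04  4.7795e-04
  Equil          0.16     0.01211      0.2471     0.05399
  solve Keq expr → x = 4.7795e-04; check Q = 4.6980e+04

Direction: forward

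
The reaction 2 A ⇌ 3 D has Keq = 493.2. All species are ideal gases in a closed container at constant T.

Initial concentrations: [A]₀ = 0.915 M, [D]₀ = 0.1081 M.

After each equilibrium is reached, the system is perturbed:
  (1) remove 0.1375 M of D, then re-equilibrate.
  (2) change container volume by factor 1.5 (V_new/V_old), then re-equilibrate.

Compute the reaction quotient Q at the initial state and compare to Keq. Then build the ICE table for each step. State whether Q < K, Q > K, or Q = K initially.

Q₀ = 0.001509; Q < K (proceeds forward)

Q₀ = 0.001509 vs Keq = 493.2 ⇒ Q<K, forward
Step 1:
                   A          D
  Initial      0.915     0.1081
  Change     -0.8426      1.264
  Equil      0.07237      1.372
  solve Keq expr → x = 0.4213; check Q = 493.2
Then remove 0.1375 M of D.
Step 2:
                   A          D
  Initial    0.07237      1.235
  Change   -0.009526    0.01429
  Equil      0.06284      1.249
  solve Keq expr → x = 0.004763; check Q = 493.2
Then change container volume by factor 1.5 (V_new/V_old).
Step 3:
                   A          D
  Initial    0.04189     0.8326
  Change   -0.007035    0.01055
  Equil      0.03486     0.8431
  solve Keq expr → x = 0.003518; check Q = 493.2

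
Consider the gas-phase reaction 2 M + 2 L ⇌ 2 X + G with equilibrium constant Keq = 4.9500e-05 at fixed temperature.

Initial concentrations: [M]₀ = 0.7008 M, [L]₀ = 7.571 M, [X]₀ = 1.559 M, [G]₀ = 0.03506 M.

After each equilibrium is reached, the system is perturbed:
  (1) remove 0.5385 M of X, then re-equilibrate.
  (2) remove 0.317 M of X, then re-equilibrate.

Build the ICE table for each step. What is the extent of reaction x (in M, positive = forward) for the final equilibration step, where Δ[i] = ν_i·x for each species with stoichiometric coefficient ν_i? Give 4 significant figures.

Q₀ = 0.003027 vs Keq = 4.9500e-05 ⇒ Q>K, reverse
Step 1:
                    M           L           X           G
  Initial      0.7008       7.571       1.559     0.03506
  Change      0.06858     0.06858    -0.06858    -0.03429
  Equil        0.7694        7.64        1.49  7.6986e-04
  solve Keq expr → x = -0.03429; check Q = 4.9500e-05
Then remove 0.5385 M of X.
Step 2:
                    M           L           X           G
  Initial      0.7694        7.64      0.9519  7.6986e-04
  Change    -0.002194   -0.002194    0.002194    0.001097
  Equil        0.7672       7.637      0.9541    0.001867
  solve Keq expr → x = 0.001097; check Q = 4.9500e-05
Then remove 0.317 M of X.
Step 3:
                    M           L           X           G
  Initial      0.7672       7.637      0.6371    0.001867
  Change     -0.00442    -0.00442     0.00442     0.00221
  Equil        0.7628       7.633      0.6415    0.004077
  solve Keq expr → x = 0.00221; check Q = 4.9500e-05

x = 0.00221 M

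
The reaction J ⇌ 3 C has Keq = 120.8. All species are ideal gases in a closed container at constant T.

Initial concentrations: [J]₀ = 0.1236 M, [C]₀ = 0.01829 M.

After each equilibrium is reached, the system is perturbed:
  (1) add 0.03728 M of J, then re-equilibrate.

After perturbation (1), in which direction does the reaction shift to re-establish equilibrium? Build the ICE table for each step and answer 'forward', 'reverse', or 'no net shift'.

Direction: forward

Q₀ = 4.9502e-05 vs Keq = 120.8 ⇒ Q<K, forward
Step 1:
                    J           C
  init         0.1236     0.01829
  Δ           -0.1231      0.3694
  eq       4.8220e-04      0.3876
  solve Keq expr → x = 0.1231; check Q = 120.8
Then add 0.03728 M of J.
Step 2:
                    J           C
  init        0.03776      0.3876
  Δ          -0.03674      0.1102
  eq         0.001022      0.4979
  solve Keq expr → x = 0.03674; check Q = 120.8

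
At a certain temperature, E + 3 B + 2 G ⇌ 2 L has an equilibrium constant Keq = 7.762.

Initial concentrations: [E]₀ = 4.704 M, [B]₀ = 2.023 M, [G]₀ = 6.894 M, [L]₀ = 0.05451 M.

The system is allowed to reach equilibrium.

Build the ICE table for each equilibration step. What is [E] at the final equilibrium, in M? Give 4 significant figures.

[E]_eq = 4.07 M

Q₀ = 1.6053e-06 vs Keq = 7.762 ⇒ Q<K, forward
Step 1:
                   E          B          G          L
  I            4.704      2.023      6.894    0.05451
  C          -0.6342     -1.902     -1.268      1.268
  E             4.07     0.1205      5.626      1.323
  solve Keq expr → x = 0.6342; check Q = 7.762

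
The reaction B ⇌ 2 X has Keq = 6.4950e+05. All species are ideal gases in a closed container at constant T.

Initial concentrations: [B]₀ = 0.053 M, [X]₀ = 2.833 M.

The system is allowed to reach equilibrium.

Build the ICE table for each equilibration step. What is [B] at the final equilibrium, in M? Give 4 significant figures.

[B]_eq = 1.3299e-05 M

Q₀ = 151.4 vs Keq = 6.4950e+05 ⇒ Q<K, forward
Step 1:
                  B         X
  Initial     0.053     2.833
  Change   -0.05299     0.106
  Equil   1.3299e-05     2.939
  solve Keq expr → x = 0.05299; check Q = 6.4950e+05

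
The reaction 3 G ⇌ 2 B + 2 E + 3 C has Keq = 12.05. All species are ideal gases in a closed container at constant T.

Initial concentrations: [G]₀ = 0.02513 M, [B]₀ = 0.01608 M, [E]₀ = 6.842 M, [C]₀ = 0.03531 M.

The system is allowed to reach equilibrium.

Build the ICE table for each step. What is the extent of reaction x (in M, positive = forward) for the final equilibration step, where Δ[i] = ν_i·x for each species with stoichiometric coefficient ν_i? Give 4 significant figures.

x = 0.005837 M

Q₀ = 0.03358 vs Keq = 12.05 ⇒ Q<K, forward
Step 1:
                  G         B         E         C
  I         0.02513   0.01608     6.842   0.03531
  C        -0.01751   0.01167   0.01167   0.01751
  E         0.00762   0.02775     6.854   0.05282
  solve Keq expr → x = 0.005837; check Q = 12.05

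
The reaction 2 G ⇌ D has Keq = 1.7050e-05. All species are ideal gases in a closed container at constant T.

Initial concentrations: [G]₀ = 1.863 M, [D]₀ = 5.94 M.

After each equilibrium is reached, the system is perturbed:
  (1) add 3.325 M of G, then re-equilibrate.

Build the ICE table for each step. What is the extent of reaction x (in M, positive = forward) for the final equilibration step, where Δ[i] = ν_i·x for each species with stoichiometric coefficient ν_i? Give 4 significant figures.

Q₀ = 1.711 vs Keq = 1.7050e-05 ⇒ Q>K, reverse
Step 1:
                   G          D
  I            1.863       5.94
  C            11.87     -5.937
  E            13.74   0.003217
  solve Keq expr → x = -5.937; check Q = 1.7050e-05
Then add 3.325 M of G.
Step 2:
                   G          D
  I            17.06   0.003217
  C        -0.003488   0.001744
  E            17.06   0.004961
  solve Keq expr → x = 0.001744; check Q = 1.7050e-05

x = 0.001744 M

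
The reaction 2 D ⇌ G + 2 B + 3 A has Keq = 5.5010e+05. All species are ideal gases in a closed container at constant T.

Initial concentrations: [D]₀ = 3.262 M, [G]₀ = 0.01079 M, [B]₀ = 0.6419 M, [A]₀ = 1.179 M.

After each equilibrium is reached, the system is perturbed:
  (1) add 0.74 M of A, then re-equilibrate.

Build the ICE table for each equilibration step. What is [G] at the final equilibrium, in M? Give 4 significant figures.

Q₀ = 6.8475e-04 vs Keq = 5.5010e+05 ⇒ Q<K, forward
Step 1:
                  D         G         B         A
  Initial     3.262   0.01079    0.6419     1.179
  Change     -3.168     1.584     3.168     4.752
  Equil     0.09372     1.595      3.81     5.931
  solve Keq expr → x = 1.584; check Q = 5.5010e+05
Then add 0.74 M of A.
Step 2:
                  D         G         B         A
  Initial   0.09372     1.595      3.81     6.671
  Change    0.01667 -0.008335  -0.01667  -0.02501
  Equil      0.1104     1.587     3.794     6.646
  solve Keq expr → x = -0.008335; check Q = 5.5010e+05

[G]_eq = 1.587 M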